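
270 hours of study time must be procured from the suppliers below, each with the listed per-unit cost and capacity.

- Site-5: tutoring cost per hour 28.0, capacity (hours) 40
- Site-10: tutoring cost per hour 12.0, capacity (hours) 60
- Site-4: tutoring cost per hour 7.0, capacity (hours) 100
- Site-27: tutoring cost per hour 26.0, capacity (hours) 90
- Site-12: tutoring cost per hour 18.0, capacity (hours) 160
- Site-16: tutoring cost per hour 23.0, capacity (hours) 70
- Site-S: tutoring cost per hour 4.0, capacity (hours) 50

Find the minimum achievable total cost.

2700

Fill from the cheapest supplier first.
Take 50 from Site-S at 4.0 → need 220 more.
Site-4 at 7.0: take all 100 hours → 120 still needed.
Site-10 at 12.0: take all 60 hours → 60 still needed.
Take 60 from Site-12 at 18.0 to finish.
Site-16, Site-27, Site-5: unused.
Cost = 50×4.0 + 100×7.0 + 60×12.0 + 60×18.0 = 2700.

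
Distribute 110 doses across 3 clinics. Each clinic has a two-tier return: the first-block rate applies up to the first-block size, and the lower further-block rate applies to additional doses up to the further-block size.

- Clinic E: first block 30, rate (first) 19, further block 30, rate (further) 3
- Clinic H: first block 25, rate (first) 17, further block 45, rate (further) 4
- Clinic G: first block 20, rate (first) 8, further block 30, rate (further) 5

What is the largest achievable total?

Rank every tier by rate: Clinic E/tier1 19 > Clinic H/tier1 17 > Clinic G/tier1 8 > Clinic G/tier2 5 > Clinic H/tier2 4 > Clinic E/tier2 3.
Fill Clinic E tier1 block (30 at 19) — 80 left.
Clinic H tier1 at 17: fill all 25 — 55 left.
Clinic G tier1 at 8: fill all 20 — 35 left.
Clinic G tier2 at 5: fill all 30 — 5 left.
5 remain; put them into Clinic H tier2 at 4.
Total = 19×30 + 17×25 + 8×20 + 5×30 + 4×5 = 1325.

1325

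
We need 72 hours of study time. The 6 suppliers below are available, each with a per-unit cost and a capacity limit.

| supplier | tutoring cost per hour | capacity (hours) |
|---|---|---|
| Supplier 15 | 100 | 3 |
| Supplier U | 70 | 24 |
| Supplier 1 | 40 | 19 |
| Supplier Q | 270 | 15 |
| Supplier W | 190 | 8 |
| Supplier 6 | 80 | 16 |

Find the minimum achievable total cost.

6080

Use suppliers in increasing cost order.
Supplier 1 at 40: take all 19 hours → 53 still needed.
Supplier U (70): use full 24 → 29 hours to go.
Take 16 from Supplier 6 at 80 → need 13 more.
Supplier 15 at 100: take all 3 hours → 10 still needed.
Take 8 from Supplier W at 190 → need 2 more.
Supplier Q (270): take the remaining 2 → done.
Cost = 19×40 + 24×70 + 16×80 + 3×100 + 8×190 + 2×270 = 6080.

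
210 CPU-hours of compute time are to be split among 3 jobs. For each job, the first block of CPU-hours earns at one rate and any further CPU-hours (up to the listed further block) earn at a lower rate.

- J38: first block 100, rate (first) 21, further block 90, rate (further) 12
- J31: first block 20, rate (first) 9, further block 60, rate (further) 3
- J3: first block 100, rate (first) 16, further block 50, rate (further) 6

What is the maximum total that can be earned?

Treat each block as its own option and order by rate: J38/T1 21 > J3/T1 16 > J38/T2 12 > J31/T1 9 > J3/T2 6 > J31/T2 3.
J38 T1 at 21: fill all 100 ; 110 left.
J3 T1 at 16: fill all 100 ; 10 left.
10 remain; put them into J38 T2 at 12.
Total = 21×100 + 16×100 + 12×10 = 3820.

3820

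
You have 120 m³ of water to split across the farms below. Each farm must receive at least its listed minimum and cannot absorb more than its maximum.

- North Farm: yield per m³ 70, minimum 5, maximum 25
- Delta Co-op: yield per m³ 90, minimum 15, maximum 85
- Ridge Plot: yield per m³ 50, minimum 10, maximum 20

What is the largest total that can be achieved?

Meeting every minimum uses 5+15+10 = 30 m³, leaving 90.
Highest yield per m³ first: Delta Co-op 90 > North Farm 70 > Ridge Plot 50.
Give Delta Co-op 70 more to hit its cap of 85 ; 20 left.
North Farm takes 20 more to reach its cap of 25 ; 0 left.
Total = 70×25 + 90×85 + 50×10 = 9900.

9900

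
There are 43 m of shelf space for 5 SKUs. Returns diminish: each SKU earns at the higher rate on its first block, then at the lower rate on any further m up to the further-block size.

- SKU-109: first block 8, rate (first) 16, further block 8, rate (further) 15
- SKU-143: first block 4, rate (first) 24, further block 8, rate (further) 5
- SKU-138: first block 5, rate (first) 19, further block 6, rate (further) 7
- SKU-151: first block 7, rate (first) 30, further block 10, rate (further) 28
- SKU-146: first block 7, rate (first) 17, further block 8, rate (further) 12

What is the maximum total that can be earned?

958

Order all 10 blocks by rate: SKU-151/tier1 30 > SKU-151/tier2 28 > SKU-143/tier1 24 > SKU-138/tier1 19 > SKU-146/tier1 17 > SKU-109/tier1 16 > SKU-109/tier2 15 > SKU-146/tier2 12 > SKU-138/tier2 7 > SKU-143/tier2 5.
SKU-151/tier1 (30): +7 ; 36 left.
Fill SKU-151 tier2 block (10 at 28) ; 26 left.
Fill SKU-143 tier1 block (4 at 24) ; 22 left.
SKU-138/tier1 (19): +5 ; 17 left.
SKU-146/tier1 (17): +7 ; 10 left.
Fill SKU-109 tier1 block (8 at 16) ; 2 left.
SKU-109/tier2: +2 of 8 at 15; pool empty.
Total = 30×7 + 28×10 + 24×4 + 19×5 + 17×7 + 16×8 + 15×2 = 958.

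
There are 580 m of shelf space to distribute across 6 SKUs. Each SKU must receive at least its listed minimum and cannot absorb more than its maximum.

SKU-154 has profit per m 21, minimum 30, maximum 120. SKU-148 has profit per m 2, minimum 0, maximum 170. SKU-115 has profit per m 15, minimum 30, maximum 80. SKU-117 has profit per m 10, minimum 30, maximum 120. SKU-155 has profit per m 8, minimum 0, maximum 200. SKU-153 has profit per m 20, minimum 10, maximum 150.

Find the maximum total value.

8800

Meeting every minimum uses 30+0+30+30+0+10 = 100 m, leaving 480.
Highest profit per m first: SKU-154 21 > SKU-153 20 > SKU-115 15 > SKU-117 10 > SKU-155 8 > SKU-148 2.
SKU-154: +90 to 120 (cap) → 390 left.
SKU-153: +140 to 150 (cap) → 250 left.
SKU-115: +50 to 80 (cap) → 200 left.
SKU-117 takes 90 more to reach its cap of 120 → 110 left.
Only 110 left; SKU-155 takes them to reach 110.
Total = 21×120 + 15×80 + 10×120 + 8×110 + 20×150 = 8800.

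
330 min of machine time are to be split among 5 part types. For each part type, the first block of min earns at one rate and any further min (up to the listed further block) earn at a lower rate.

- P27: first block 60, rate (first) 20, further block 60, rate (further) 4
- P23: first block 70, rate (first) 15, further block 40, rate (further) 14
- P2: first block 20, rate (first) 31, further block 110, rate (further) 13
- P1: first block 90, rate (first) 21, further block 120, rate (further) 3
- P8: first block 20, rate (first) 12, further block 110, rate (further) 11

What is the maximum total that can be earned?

5970

Rank every tier by rate: P2/T1 31 > P1/T1 21 > P27/T1 20 > P23/T1 15 > P23/T2 14 > P2/T2 13 > P8/T1 12 > P8/T2 11 > P27/T2 4 > P1/T2 3.
Fill P2 T1 block (20 at 31) — 310 left.
P1/T1 (21): +90 — 220 left.
P27/T1 (20): +60 — 160 left.
Fill P23 T1 block (70 at 15) — 90 left.
P23 T2 at 14: fill all 40 — 50 left.
50 remain; put them into P2 T2 at 13.
Total = 31×20 + 21×90 + 20×60 + 15×70 + 14×40 + 13×50 = 5970.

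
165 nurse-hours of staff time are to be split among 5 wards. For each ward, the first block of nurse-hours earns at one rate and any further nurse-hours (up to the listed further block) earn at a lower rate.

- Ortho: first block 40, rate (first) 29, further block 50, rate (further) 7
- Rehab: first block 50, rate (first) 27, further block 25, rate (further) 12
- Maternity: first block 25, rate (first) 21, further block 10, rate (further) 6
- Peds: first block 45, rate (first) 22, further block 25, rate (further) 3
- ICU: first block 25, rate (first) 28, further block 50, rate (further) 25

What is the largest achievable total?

Order all 10 blocks by rate: Ortho/tier1 29 > ICU/tier1 28 > Rehab/tier1 27 > ICU/tier2 25 > Peds/tier1 22 > Maternity/tier1 21 > Rehab/tier2 12 > Ortho/tier2 7 > Maternity/tier2 6 > Peds/tier2 3.
Fill Ortho tier1 block (40 at 29) — 125 left.
ICU tier1 at 28: fill all 25 — 100 left.
Fill Rehab tier1 block (50 at 27) — 50 left.
Fill ICU tier2 block (50 at 25) — 0 left.
Total = 29×40 + 28×25 + 27×50 + 25×50 = 4460.

4460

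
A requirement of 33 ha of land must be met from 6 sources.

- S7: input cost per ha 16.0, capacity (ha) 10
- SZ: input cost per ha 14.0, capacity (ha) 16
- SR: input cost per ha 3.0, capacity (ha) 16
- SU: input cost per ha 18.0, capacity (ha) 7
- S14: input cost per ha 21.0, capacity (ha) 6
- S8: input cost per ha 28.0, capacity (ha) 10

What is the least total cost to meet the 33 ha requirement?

288

Cheapest first:
SR (3.0): use full 16 — 17 ha to go.
Take 16 from SZ at 14.0 — need 1 more.
S7 at 16.0: take 1 of its 10 — requirement met.
SU, S14, S8: unused.
Cost = 16×3.0 + 16×14.0 + 1×16.0 = 288.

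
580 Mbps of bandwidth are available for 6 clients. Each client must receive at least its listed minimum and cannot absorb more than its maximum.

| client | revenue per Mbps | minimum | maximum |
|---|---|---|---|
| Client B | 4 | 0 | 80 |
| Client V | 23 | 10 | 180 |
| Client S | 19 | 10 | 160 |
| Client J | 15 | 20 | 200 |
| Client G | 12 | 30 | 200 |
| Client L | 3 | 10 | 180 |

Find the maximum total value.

10570

Meeting every minimum uses 0+10+10+20+30+10 = 80 Mbps, leaving 500.
Order the clients by revenue per Mbps: Client V 23 > Client S 19 > Client J 15 > Client G 12 > Client B 4 > Client L 3.
Client V: +170 to 180 (cap) ; 330 left.
Give Client S 150 more to hit its cap of 160 ; 180 left.
Client J: +180 to 200 (cap) ; 0 left.
Total = 23×180 + 19×160 + 15×200 + 12×30 + 3×10 = 10570.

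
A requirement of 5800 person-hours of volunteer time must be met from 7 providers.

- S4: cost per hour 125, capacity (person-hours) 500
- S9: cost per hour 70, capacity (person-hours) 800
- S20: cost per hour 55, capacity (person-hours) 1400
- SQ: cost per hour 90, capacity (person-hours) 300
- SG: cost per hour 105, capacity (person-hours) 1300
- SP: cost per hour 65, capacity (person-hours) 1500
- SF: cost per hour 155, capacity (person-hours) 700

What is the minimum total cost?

456500

Use providers in increasing cost order.
Take 1400 from S20 at 55 — need 4400 more.
SP (65): use full 1500 — 2900 person-hours to go.
S9 at 70: take all 800 person-hours — 2100 still needed.
Take 300 from SQ at 90 — need 1800 more.
SG (105): use full 1300 — 500 person-hours to go.
S4 (125): use full 500 — 0 person-hours to go.
SF: unused.
Cost = 1400×55 + 1500×65 + 800×70 + 300×90 + 1300×105 + 500×125 = 456500.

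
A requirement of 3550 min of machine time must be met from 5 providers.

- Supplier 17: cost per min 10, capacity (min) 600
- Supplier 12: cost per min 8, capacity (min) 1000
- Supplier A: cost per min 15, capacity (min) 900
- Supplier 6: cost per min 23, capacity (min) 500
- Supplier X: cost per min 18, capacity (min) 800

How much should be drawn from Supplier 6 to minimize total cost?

Fill from the cheapest provider first.
Supplier 12 (8): use full 1000 → 2550 min to go.
Supplier 17 (10): use full 600 → 1950 min to go.
Take 900 from Supplier A at 15 → need 1050 more.
Supplier X at 18: take all 800 min → 250 still needed.
Take 250 from Supplier 6 at 23 to finish.

250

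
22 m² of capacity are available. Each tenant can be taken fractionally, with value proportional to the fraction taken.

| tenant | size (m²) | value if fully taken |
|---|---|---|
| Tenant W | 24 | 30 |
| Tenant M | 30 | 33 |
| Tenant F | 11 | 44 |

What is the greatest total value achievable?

57.75

Best value per unit of size first: Tenant F 44/11≈4, Tenant W 30/24≈1.25, Tenant M 33/30≈1.1.
All 11 m² of Tenant F fit (value 44) — 11 remain.
Only 11 m² remain; take 11/24 of Tenant W for value 30×11/24 = 13.75.
Total value = 57.75.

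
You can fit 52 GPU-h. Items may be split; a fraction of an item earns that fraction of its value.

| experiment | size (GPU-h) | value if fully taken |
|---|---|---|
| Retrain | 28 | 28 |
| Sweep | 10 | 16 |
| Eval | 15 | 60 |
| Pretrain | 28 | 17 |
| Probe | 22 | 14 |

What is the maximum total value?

103

Sort by value density: Eval 60/15≈4, Sweep 16/10≈1.6, Retrain 28/28≈1, Probe 14/22≈0.636, Pretrain 17/28≈0.607.
Take all of Eval (15 GPU-h, value 60) ; 37 GPU-h left.
Take all of Sweep (10 GPU-h, value 16) ; 27 GPU-h left.
Only 27 GPU-h remain; take 27/28 of Retrain for value 28×27/28 = 27.
Total value = 103.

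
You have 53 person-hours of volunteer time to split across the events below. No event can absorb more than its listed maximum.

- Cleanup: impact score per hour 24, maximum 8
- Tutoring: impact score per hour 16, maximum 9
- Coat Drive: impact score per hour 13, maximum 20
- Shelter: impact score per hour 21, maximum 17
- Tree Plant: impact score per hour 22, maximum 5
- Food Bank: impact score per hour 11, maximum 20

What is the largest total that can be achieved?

985

Order the events by impact score per hour: Cleanup 24 > Tree Plant 22 > Shelter 21 > Tutoring 16 > Coat Drive 13 > Food Bank 11.
Cleanup takes 8 to reach its cap of 8 ; 45 left.
Tree Plant takes 5 to reach its cap of 5 ; 40 left.
Shelter takes 17 to reach its cap of 17 ; 23 left.
Give Tutoring 9 to hit its cap of 9 ; 14 left.
Only 14 left; Coat Drive takes them to reach 14.
Total = 24×8 + 16×9 + 13×14 + 21×17 + 22×5 = 985.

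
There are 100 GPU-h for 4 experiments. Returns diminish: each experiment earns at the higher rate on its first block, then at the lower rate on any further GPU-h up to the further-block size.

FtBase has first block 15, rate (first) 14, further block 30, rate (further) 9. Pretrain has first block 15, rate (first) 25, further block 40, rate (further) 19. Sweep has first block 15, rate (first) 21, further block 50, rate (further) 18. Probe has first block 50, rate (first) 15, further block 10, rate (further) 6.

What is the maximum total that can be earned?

Rank every tier by rate: Pretrain/first 25 > Sweep/first 21 > Pretrain/second 19 > Sweep/second 18 > Probe/first 15 > FtBase/first 14 > FtBase/second 9 > Probe/second 6.
Pretrain/first (25): +15 ; 85 left.
Fill Sweep first block (15 at 21) ; 70 left.
Fill Pretrain second block (40 at 19) ; 30 left.
Sweep/second: +30 of 50 at 18; pool empty.
Total = 25×15 + 21×15 + 19×40 + 18×30 = 1990.

1990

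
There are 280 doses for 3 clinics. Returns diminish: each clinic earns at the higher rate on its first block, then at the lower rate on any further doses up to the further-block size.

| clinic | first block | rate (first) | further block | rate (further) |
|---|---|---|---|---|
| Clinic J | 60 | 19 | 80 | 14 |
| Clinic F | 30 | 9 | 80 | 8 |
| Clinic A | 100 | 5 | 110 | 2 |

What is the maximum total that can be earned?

3320

Order all 6 blocks by rate: Clinic J/tier1 19 > Clinic J/tier2 14 > Clinic F/tier1 9 > Clinic F/tier2 8 > Clinic A/tier1 5 > Clinic A/tier2 2.
Clinic J tier1 at 19: fill all 60 — 220 left.
Fill Clinic J tier2 block (80 at 14) — 140 left.
Clinic F tier1 at 9: fill all 30 — 110 left.
Clinic F/tier2 (8): +80 — 30 left.
Clinic A/tier1: +30 of 100 at 5; pool empty.
Total = 19×60 + 14×80 + 9×30 + 8×80 + 5×30 = 3320.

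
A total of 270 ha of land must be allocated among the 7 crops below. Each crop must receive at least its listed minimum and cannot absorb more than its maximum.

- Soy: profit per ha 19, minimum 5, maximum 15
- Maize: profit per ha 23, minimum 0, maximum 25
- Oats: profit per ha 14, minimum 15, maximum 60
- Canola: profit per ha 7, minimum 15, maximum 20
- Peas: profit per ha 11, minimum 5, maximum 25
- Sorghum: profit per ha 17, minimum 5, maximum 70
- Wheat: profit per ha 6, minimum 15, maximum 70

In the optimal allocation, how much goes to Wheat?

Meeting every minimum uses 5+0+15+15+5+5+15 = 60 ha, leaving 210.
Highest profit per ha first: Maize 23 > Soy 19 > Sorghum 17 > Oats 14 > Peas 11 > Canola 7 > Wheat 6.
Maize: +25 to 25 (cap) ; 185 left.
Soy takes 10 more to reach its cap of 15 ; 175 left.
Sorghum takes 65 more to reach its cap of 70 ; 110 left.
Oats: +45 to 60 (cap) ; 65 left.
Peas takes 20 more to reach its cap of 25 ; 45 left.
Canola takes 5 more to reach its cap of 20 ; 40 left.
Wheat: +40 (room for 55) → 55. Pool exhausted.

55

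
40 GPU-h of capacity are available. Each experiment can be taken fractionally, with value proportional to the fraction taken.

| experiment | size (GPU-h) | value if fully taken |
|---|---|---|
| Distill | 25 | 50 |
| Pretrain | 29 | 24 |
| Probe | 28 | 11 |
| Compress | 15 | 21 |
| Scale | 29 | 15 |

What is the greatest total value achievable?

71

Best value per unit of size first: Distill 50/25≈2, Compress 21/15≈1.4, Pretrain 24/29≈0.828, Scale 15/29≈0.517, Probe 11/28≈0.393.
All 25 GPU-h of Distill fit (value 50) → 15 remain.
All 15 GPU-h of Compress fit (value 21) → 0 remain.
Total value = 71.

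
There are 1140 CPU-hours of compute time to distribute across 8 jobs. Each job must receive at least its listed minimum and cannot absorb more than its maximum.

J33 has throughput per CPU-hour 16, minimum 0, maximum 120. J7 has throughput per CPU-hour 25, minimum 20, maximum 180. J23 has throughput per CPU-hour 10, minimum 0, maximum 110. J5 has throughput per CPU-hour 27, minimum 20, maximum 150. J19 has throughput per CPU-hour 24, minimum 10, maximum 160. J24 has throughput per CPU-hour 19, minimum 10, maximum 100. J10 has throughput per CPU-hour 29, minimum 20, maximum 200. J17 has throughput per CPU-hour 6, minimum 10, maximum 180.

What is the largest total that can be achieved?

23830

Meeting every minimum uses 0+20+0+20+10+10+20+10 = 90 CPU-hours, leaving 1050.
Rank by throughput per CPU-hour: J10 29 > J5 27 > J7 25 > J19 24 > J24 19 > J33 16 > J23 10 > J17 6.
J10 takes 180 more to reach its cap of 200 ; 870 left.
J5 takes 130 more to reach its cap of 150 ; 740 left.
J7 takes 160 more to reach its cap of 180 ; 580 left.
Give J19 150 more to hit its cap of 160 ; 430 left.
Give J24 90 more to hit its cap of 100 ; 340 left.
J33: +120 to 120 (cap) ; 220 left.
Give J23 110 more to hit its cap of 110 ; 110 left.
Only 110 left; J17 takes them to reach 120.
Total = 16×120 + 25×180 + 10×110 + 27×150 + 24×160 + 19×100 + 29×200 + 6×120 = 23830.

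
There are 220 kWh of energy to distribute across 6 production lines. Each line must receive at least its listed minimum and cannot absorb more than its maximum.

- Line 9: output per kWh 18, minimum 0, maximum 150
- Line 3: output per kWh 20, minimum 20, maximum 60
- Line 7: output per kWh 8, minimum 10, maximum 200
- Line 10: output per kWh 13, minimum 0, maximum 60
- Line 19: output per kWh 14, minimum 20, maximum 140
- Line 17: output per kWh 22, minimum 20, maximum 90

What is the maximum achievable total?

4260

Meeting every minimum uses 0+20+10+0+20+20 = 70 kWh, leaving 150.
Highest output per kWh first: Line 17 22 > Line 3 20 > Line 9 18 > Line 19 14 > Line 10 13 > Line 7 8.
Line 17: +70 to 90 (cap) → 80 left.
Line 3 takes 40 more to reach its cap of 60 → 40 left.
Line 9 has room for 150 more but only 40 remain, so it gets 40.
Total = 18×40 + 20×60 + 8×10 + 14×20 + 22×90 = 4260.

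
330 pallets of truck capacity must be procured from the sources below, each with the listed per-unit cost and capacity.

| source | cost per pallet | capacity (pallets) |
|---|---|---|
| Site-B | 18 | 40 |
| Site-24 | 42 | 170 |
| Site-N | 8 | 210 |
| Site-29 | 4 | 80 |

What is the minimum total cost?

2720

Use sources in increasing cost order.
Site-29 (4): use full 80 → 250 pallets to go.
Site-N (8): use full 210 → 40 pallets to go.
Site-B at 18: take all 40 pallets → 0 still needed.
Site-24: unused.
Cost = 80×4 + 210×8 + 40×18 = 2720.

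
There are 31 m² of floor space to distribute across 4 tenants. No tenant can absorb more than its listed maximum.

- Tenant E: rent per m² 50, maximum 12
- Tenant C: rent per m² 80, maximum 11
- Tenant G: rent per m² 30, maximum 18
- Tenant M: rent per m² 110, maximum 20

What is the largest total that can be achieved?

3080

Order the tenants by rent per m²: Tenant M 110 > Tenant C 80 > Tenant E 50 > Tenant G 30.
Give Tenant M 20 to hit its cap of 20 → 11 left.
Give Tenant C 11 to hit its cap of 11 → 0 left.
Total = 80×11 + 110×20 = 3080.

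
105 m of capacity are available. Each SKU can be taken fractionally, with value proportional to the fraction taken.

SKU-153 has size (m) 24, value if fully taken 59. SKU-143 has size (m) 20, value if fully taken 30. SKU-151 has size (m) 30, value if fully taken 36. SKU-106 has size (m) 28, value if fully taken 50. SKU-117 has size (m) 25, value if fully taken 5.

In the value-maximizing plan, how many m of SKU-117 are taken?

Sort by value density: SKU-153 59/24≈2.46, SKU-106 50/28≈1.79, SKU-143 30/20≈1.5, SKU-151 36/30≈1.2, SKU-117 5/25≈0.2.
SKU-153: take in full, 24 m for value 59 — 81 left.
SKU-106: take in full, 28 m for value 50 — 53 left.
Take all of SKU-143 (20 m, value 30) — 33 m left.
SKU-151: take in full, 30 m for value 36 — 3 left.
3 m left: a 3/25 share of SKU-117 gives 5×3/25 = 0.6.

3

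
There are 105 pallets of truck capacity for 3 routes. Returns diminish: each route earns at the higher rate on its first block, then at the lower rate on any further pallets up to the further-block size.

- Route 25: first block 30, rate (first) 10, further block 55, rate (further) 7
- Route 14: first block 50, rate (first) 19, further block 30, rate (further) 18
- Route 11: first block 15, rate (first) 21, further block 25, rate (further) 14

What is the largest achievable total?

1945

Order all 6 blocks by rate: Route 11/T1 21 > Route 14/T1 19 > Route 14/T2 18 > Route 11/T2 14 > Route 25/T1 10 > Route 25/T2 7.
Route 11/T1 (21): +15 — 90 left.
Route 14/T1 (19): +50 — 40 left.
Route 14/T2 (18): +30 — 10 left.
10 remain; put them into Route 11 T2 at 14.
Total = 21×15 + 19×50 + 18×30 + 14×10 = 1945.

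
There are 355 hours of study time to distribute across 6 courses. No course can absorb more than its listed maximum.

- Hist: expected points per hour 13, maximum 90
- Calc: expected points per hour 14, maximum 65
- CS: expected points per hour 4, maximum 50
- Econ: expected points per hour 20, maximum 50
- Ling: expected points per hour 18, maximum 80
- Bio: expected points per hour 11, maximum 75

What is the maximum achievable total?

Order the courses by expected points per hour: Econ 20 > Ling 18 > Calc 14 > Hist 13 > Bio 11 > CS 4.
Econ takes 50 to reach its cap of 50 → 305 left.
Ling: +80 to 80 (cap) → 225 left.
Calc: +65 to 65 (cap) → 160 left.
Hist: +90 to 90 (cap) → 70 left.
Bio has room for 75 but only 70 remain, so it gets 70.
Total = 13×90 + 14×65 + 20×50 + 18×80 + 11×70 = 5290.

5290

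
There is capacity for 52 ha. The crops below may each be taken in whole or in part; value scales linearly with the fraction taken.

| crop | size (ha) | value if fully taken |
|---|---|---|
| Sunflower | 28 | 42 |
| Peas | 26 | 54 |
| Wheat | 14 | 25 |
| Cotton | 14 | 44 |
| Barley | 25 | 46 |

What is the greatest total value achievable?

Sort by value density: Cotton 44/14≈3.14, Peas 54/26≈2.08, Barley 46/25≈1.84, Wheat 25/14≈1.79, Sunflower 42/28≈1.5.
All 14 ha of Cotton fit (value 44) → 38 remain.
All 26 ha of Peas fit (value 54) → 12 remain.
Fill the last 12 ha with part of Barley: 12/25 of it earns 22.08.
Total value = 120.08.

120.08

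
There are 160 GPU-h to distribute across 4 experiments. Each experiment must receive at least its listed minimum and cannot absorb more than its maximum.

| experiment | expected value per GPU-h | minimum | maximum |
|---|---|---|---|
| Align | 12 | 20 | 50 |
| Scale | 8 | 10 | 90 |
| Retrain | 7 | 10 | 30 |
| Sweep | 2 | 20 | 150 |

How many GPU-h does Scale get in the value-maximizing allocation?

Meeting every minimum uses 20+10+10+20 = 60 GPU-h, leaving 100.
Rank by expected value per GPU-h: Align 12 > Scale 8 > Retrain 7 > Sweep 2.
Align takes 30 more to reach its cap of 50 ; 70 left.
Scale has room for 80 more but only 70 remain, so it gets 80.

80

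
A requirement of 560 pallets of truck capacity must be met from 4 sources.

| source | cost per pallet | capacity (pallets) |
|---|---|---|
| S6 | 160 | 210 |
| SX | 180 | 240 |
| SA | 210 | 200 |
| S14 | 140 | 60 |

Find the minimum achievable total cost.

Fill from the cheapest source first.
S14 (140): use full 60 — 500 pallets to go.
S6 (160): use full 210 — 290 pallets to go.
SX (180): use full 240 — 50 pallets to go.
Take 50 from SA at 210 to finish.
Cost = 60×140 + 210×160 + 240×180 + 50×210 = 95700.

95700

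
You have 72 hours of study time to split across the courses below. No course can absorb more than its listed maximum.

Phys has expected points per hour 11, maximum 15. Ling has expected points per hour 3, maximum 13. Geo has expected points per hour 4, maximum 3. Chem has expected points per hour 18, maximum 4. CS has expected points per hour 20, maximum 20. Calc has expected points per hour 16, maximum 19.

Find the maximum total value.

986

Highest expected points per hour first: CS 20 > Chem 18 > Calc 16 > Phys 11 > Geo 4 > Ling 3.
CS takes 20 to reach its cap of 20 — 52 left.
Chem takes 4 to reach its cap of 4 — 48 left.
Calc: +19 to 19 (cap) — 29 left.
Give Phys 15 to hit its cap of 15 — 14 left.
Geo: +3 to 3 (cap) — 11 left.
Ling: +11 (room for 13) → 11. Pool exhausted.
Total = 11×15 + 3×11 + 4×3 + 18×4 + 20×20 + 16×19 = 986.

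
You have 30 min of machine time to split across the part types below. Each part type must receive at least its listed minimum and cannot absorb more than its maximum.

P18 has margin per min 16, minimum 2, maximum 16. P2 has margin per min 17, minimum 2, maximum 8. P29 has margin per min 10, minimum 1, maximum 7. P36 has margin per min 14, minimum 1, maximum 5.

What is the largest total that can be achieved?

Meeting every minimum uses 2+2+1+1 = 6 min, leaving 24.
Rank by margin per min: P2 17 > P18 16 > P36 14 > P29 10.
Give P2 6 more to hit its cap of 8 — 18 left.
P18: +14 to 16 (cap) — 4 left.
P36 takes 4 more to reach its cap of 5 — 0 left.
Total = 16×16 + 17×8 + 10×1 + 14×5 = 472.

472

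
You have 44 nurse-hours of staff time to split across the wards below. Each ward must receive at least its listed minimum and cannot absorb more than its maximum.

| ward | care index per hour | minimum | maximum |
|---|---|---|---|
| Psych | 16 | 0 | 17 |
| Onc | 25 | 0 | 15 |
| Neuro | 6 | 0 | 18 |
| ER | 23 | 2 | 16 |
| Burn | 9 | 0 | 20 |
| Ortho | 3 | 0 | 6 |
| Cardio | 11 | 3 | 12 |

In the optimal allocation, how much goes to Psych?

10

Meeting every minimum uses 0+0+0+2+0+0+3 = 5 nurse-hours, leaving 39.
Highest care index per hour first: Onc 25 > ER 23 > Psych 16 > Cardio 11 > Burn 9 > Neuro 6 > Ortho 3.
Onc takes 15 more to reach its cap of 15 — 24 left.
ER: +14 to 16 (cap) — 10 left.
Only 10 left; Psych takes them to reach 10.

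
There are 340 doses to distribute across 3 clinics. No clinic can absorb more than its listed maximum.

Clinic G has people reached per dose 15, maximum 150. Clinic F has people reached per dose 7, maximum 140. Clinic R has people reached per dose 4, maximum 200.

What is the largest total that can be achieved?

Highest people reached per dose first: Clinic G 15 > Clinic F 7 > Clinic R 4.
Give Clinic G 150 to hit its cap of 150 → 190 left.
Clinic F: +140 to 140 (cap) → 50 left.
Clinic R: +50 (room for 200) → 50. Pool exhausted.
Total = 15×150 + 7×140 + 4×50 = 3430.

3430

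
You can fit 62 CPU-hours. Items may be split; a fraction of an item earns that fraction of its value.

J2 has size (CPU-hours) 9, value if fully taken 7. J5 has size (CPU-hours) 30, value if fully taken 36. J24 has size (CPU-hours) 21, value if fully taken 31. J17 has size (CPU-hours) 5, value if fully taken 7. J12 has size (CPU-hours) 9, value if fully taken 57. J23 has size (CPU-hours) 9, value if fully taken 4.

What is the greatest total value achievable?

Sort by value density: J12 57/9≈6.33, J24 31/21≈1.48, J17 7/5≈1.4, J5 36/30≈1.2, J2 7/9≈0.778, J23 4/9≈0.444.
J12: take in full, 9 CPU-hours for value 57 — 53 left.
All 21 CPU-hours of J24 fit (value 31) — 32 remain.
All 5 CPU-hours of J17 fit (value 7) — 27 remain.
Only 27 CPU-hours remain; take 27/30 of J5 for value 36×27/30 = 32.4.
Total value = 127.4.

127.4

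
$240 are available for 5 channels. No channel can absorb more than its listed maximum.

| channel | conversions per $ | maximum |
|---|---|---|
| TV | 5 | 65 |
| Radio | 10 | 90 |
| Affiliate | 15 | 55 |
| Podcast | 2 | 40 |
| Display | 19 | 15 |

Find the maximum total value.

Highest conversions per $ first: Display 19 > Affiliate 15 > Radio 10 > TV 5 > Podcast 2.
Display takes 15 to reach its cap of 15 ; 225 left.
Give Affiliate 55 to hit its cap of 55 ; 170 left.
Radio takes 90 to reach its cap of 90 ; 80 left.
Give TV 65 to hit its cap of 65 ; 15 left.
Only 15 left; Podcast takes them to reach 15.
Total = 5×65 + 10×90 + 15×55 + 2×15 + 19×15 = 2365.

2365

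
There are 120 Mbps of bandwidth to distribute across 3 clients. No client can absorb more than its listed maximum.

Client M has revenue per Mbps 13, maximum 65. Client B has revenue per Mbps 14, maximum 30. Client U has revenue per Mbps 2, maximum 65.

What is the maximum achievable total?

Highest revenue per Mbps first: Client B 14 > Client M 13 > Client U 2.
Client B takes 30 to reach its cap of 30 ; 90 left.
Client M: +65 to 65 (cap) ; 25 left.
Client U: +25 (room for 65) → 25. Pool exhausted.
Total = 13×65 + 14×30 + 2×25 = 1315.

1315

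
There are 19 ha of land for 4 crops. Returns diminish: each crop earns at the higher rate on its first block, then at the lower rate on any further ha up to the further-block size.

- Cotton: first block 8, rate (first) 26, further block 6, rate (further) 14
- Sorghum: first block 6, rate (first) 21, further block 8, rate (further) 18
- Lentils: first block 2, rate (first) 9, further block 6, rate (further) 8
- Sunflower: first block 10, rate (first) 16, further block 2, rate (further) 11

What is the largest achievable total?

Rank every tier by rate: Cotton/first 26 > Sorghum/first 21 > Sorghum/second 18 > Sunflower/first 16 > Cotton/second 14 > Sunflower/second 11 > Lentils/first 9 > Lentils/second 8.
Cotton/first (26): +8 — 11 left.
Sorghum first at 21: fill all 6 — 5 left.
Sorghum/second: +5 of 8 at 18; pool empty.
Total = 26×8 + 21×6 + 18×5 = 424.

424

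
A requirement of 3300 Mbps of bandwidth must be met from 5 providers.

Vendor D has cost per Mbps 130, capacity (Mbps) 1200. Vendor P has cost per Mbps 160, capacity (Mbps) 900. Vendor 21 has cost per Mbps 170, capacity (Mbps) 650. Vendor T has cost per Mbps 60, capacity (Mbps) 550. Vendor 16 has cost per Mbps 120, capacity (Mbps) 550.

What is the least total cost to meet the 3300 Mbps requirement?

Use providers in increasing cost order.
Vendor T (60): use full 550 → 2750 Mbps to go.
Vendor 16 at 120: take all 550 Mbps → 2200 still needed.
Vendor D (130): use full 1200 → 1000 Mbps to go.
Vendor P (160): use full 900 → 100 Mbps to go.
Vendor 21 (170): take the remaining 100 → done.
Cost = 550×60 + 550×120 + 1200×130 + 900×160 + 100×170 = 416000.

416000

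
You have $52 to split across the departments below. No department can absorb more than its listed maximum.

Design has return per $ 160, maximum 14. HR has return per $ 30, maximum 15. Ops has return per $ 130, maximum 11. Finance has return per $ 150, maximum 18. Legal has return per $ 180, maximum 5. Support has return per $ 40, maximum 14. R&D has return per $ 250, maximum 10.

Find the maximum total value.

8990

Highest return per $ first: R&D 250 > Legal 180 > Design 160 > Finance 150 > Ops 130 > Support 40 > HR 30.
R&D: +10 to 10 (cap) ; 42 left.
Give Legal 5 to hit its cap of 5 ; 37 left.
Design: +14 to 14 (cap) ; 23 left.
Finance takes 18 to reach its cap of 18 ; 5 left.
Ops has room for 11 but only 5 remain, so it gets 5.
Total = 160×14 + 130×5 + 150×18 + 180×5 + 250×10 = 8990.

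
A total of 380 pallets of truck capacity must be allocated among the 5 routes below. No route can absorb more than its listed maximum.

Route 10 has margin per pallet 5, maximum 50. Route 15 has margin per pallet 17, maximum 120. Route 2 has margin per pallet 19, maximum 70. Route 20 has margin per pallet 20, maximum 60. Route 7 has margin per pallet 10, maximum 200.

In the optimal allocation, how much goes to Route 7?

130

Rank by margin per pallet: Route 20 20 > Route 2 19 > Route 15 17 > Route 7 10 > Route 10 5.
Give Route 20 60 to hit its cap of 60 ; 320 left.
Route 2: +70 to 70 (cap) ; 250 left.
Give Route 15 120 to hit its cap of 120 ; 130 left.
Route 7: +130 (room for 200) → 130. Pool exhausted.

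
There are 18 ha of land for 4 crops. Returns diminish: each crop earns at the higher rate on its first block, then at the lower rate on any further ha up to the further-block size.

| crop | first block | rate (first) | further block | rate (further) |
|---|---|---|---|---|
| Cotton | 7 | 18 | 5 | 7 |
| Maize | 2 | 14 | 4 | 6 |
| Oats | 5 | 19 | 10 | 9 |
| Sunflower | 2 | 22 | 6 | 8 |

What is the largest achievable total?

311

Order all 8 blocks by rate: Sunflower/tier1 22 > Oats/tier1 19 > Cotton/tier1 18 > Maize/tier1 14 > Oats/tier2 9 > Sunflower/tier2 8 > Cotton/tier2 7 > Maize/tier2 6.
Sunflower tier1 at 22: fill all 2 ; 16 left.
Oats/tier1 (19): +5 ; 11 left.
Cotton tier1 at 18: fill all 7 ; 4 left.
Maize tier1 at 14: fill all 2 ; 2 left.
Oats tier2 at 9: only 2 left, fill 2.
Total = 22×2 + 19×5 + 18×7 + 14×2 + 9×2 = 311.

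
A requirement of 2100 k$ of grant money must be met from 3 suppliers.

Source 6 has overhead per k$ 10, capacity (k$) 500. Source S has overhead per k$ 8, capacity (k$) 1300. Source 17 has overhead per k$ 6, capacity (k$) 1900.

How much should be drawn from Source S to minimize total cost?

Fill from the cheapest supplier first.
Take 1900 from Source 17 at 6 → need 200 more.
Source S at 8: take 200 of its 1300 → requirement met.
Source 6: unused.

200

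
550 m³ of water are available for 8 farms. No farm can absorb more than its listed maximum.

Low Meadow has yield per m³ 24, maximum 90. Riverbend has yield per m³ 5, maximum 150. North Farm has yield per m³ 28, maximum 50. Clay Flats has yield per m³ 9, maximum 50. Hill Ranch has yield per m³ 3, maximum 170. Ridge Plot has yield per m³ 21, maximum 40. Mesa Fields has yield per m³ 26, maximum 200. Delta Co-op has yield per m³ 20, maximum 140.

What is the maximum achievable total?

Order the farms by yield per m³: North Farm 28 > Mesa Fields 26 > Low Meadow 24 > Ridge Plot 21 > Delta Co-op 20 > Clay Flats 9 > Riverbend 5 > Hill Ranch 3.
Give North Farm 50 to hit its cap of 50 ; 500 left.
Mesa Fields takes 200 to reach its cap of 200 ; 300 left.
Low Meadow: +90 to 90 (cap) ; 210 left.
Give Ridge Plot 40 to hit its cap of 40 ; 170 left.
Delta Co-op takes 140 to reach its cap of 140 ; 30 left.
Clay Flats: +30 (room for 50) → 30. Pool exhausted.
Total = 24×90 + 28×50 + 9×30 + 21×40 + 26×200 + 20×140 = 12670.

12670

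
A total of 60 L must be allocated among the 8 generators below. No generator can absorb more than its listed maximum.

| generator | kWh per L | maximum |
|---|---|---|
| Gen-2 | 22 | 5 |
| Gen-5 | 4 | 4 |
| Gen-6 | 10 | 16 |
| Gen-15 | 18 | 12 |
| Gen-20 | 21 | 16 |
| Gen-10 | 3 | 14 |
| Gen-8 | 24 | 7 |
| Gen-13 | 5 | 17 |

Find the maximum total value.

Highest kWh per L first: Gen-8 24 > Gen-2 22 > Gen-20 21 > Gen-15 18 > Gen-6 10 > Gen-13 5 > Gen-5 4 > Gen-10 3.
Gen-8: +7 to 7 (cap) ; 53 left.
Give Gen-2 5 to hit its cap of 5 ; 48 left.
Gen-20: +16 to 16 (cap) ; 32 left.
Give Gen-15 12 to hit its cap of 12 ; 20 left.
Gen-6 takes 16 to reach its cap of 16 ; 4 left.
Only 4 left; Gen-13 takes them to reach 4.
Total = 22×5 + 10×16 + 18×12 + 21×16 + 24×7 + 5×4 = 1010.

1010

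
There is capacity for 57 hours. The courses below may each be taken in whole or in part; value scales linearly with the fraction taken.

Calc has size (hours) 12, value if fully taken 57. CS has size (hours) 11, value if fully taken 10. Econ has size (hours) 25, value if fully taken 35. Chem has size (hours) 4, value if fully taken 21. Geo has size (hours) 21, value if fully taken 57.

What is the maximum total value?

163

Best value per unit of size first: Chem 21/4≈5.25, Calc 57/12≈4.75, Geo 57/21≈2.71, Econ 35/25≈1.4, CS 10/11≈0.909.
All 4 hours of Chem fit (value 21) → 53 remain.
All 12 hours of Calc fit (value 57) → 41 remain.
Geo: take in full, 21 hours for value 57 → 20 left.
20 hours left: a 20/25 share of Econ gives 35×20/25 = 28.
Total value = 163.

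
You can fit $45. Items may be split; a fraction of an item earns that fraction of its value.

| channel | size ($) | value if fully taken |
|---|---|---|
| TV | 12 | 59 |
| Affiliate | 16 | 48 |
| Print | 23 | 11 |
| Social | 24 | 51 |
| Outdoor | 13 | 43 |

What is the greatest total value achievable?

Rank by value-to-size ratio: TV 59/12≈4.92, Outdoor 43/13≈3.31, Affiliate 48/16≈3, Social 51/24≈2.12, Print 11/23≈0.478.
All 12 $ of TV fit (value 59) — 33 remain.
Outdoor: take in full, 13 $ for value 43 — 20 left.
Take all of Affiliate (16 $, value 48) — 4 $ left.
Only 4 $ remain; take 4/24 of Social for value 51×4/24 = 8.5.
Total value = 158.5.

158.5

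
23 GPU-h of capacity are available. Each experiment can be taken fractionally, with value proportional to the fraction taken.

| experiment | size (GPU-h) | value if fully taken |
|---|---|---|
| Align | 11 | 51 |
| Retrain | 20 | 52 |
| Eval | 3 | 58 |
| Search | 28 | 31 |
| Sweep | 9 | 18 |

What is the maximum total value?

132.4

Rank by value-to-size ratio: Eval 58/3≈19.3, Align 51/11≈4.64, Retrain 52/20≈2.6, Sweep 18/9≈2, Search 31/28≈1.11.
All 3 GPU-h of Eval fit (value 58) ; 20 remain.
Take all of Align (11 GPU-h, value 51) ; 9 GPU-h left.
Fill the last 9 GPU-h with part of Retrain: 9/20 of it earns 23.4.
Total value = 132.4.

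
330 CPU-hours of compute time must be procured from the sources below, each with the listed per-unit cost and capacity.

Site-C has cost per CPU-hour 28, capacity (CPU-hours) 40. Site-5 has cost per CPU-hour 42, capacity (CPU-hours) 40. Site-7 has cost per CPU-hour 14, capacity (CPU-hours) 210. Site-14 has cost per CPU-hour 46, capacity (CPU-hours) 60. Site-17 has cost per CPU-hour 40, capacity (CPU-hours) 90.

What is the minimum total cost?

7260

Cheapest first:
Site-7 (14): use full 210 — 120 CPU-hours to go.
Site-C at 28: take all 40 CPU-hours — 80 still needed.
Take 80 from Site-17 at 40 to finish.
Site-5, Site-14: unused.
Cost = 210×14 + 40×28 + 80×40 = 7260.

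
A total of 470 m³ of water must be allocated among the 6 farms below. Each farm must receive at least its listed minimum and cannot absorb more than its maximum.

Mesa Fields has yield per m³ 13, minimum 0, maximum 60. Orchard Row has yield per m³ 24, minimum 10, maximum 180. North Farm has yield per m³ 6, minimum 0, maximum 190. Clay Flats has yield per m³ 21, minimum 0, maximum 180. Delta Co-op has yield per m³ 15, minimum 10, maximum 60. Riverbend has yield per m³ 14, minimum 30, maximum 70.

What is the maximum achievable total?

Meeting every minimum uses 0+10+0+0+10+30 = 50 m³, leaving 420.
Order the farms by yield per m³: Orchard Row 24 > Clay Flats 21 > Delta Co-op 15 > Riverbend 14 > Mesa Fields 13 > North Farm 6.
Orchard Row takes 170 more to reach its cap of 180 — 250 left.
Give Clay Flats 180 more to hit its cap of 180 — 70 left.
Delta Co-op: +50 to 60 (cap) — 20 left.
Riverbend: +20 (room for 40) → 50. Pool exhausted.
Total = 24×180 + 21×180 + 15×60 + 14×50 = 9700.

9700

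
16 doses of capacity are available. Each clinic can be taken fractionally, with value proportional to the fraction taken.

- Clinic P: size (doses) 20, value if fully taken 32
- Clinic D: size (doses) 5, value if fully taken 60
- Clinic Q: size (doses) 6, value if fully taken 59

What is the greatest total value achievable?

Sort by value density: Clinic D 60/5≈12, Clinic Q 59/6≈9.83, Clinic P 32/20≈1.6.
All 5 doses of Clinic D fit (value 60) ; 11 remain.
All 6 doses of Clinic Q fit (value 59) ; 5 remain.
5 doses left: a 5/20 share of Clinic P gives 32×5/20 = 8.
Total value = 127.

127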